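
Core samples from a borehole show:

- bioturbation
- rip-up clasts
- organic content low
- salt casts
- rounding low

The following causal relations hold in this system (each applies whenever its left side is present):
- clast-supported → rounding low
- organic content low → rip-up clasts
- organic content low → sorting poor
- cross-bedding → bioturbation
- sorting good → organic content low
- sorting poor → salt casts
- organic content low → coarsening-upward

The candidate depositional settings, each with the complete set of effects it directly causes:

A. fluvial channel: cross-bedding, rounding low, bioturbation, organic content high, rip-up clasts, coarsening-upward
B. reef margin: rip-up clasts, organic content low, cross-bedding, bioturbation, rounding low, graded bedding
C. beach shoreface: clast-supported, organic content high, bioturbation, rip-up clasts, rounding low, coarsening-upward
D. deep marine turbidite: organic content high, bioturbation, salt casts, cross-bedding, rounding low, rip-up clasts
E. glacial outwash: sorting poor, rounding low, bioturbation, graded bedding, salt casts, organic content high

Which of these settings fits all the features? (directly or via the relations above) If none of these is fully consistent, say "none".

Checking each candidate against the observations:
(A) fluvial channel — fails on organic content low, salt casts (predicts organic content high, not organic content low)
(B) reef margin — bioturbation +; rip-up clasts +; organic content low +; salt casts + (through organic content low → sorting poor → salt casts); rounding low +
(C) beach shoreface — bioturbation +; rip-up clasts +; organic content low -; salt casts -; rounding low +
(D) deep marine turbidite — bioturbation +; rip-up clasts +; organic content low -; salt casts +; rounding low +
(E) glacial outwash — bioturbation +; rip-up clasts -; organic content low -; salt casts +; rounding low +
(B) alone accounts for all the evidence.

B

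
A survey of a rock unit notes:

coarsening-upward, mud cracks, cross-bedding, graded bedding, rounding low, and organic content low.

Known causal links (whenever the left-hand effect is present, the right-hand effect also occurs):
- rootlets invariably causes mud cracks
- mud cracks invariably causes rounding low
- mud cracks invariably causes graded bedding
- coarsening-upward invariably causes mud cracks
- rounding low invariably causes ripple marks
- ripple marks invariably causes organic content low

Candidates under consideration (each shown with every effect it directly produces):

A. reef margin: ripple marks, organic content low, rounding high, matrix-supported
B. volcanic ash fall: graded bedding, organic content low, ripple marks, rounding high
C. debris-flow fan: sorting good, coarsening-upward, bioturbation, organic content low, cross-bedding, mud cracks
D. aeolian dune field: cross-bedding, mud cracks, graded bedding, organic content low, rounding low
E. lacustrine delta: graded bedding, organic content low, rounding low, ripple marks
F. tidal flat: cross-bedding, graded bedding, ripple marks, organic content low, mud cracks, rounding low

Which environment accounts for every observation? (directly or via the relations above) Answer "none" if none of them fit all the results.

C

Checking each candidate against the observations:
(A) reef margin — fails on coarsening-upward, mud cracks, cross-bedding, graded bedding, rounding low (predicts rounding high, not rounding low)
(B) volcanic ash fall — fails on coarsening-upward, mud cracks, cross-bedding, rounding low (predicts rounding high, not rounding low)
(C) debris-flow fan — coarsening-upward match; mud cracks match; cross-bedding match; graded bedding match (by mud cracks → graded bedding); rounding low match (by mud cracks → rounding low); organic content low match
(D) aeolian dune field — does not account for coarsening-upward
(E) lacustrine delta — does not account for coarsening-upward, mud cracks, cross-bedding
(F) tidal flat — does not account for coarsening-upward
(C) is the only candidate with no mismatches.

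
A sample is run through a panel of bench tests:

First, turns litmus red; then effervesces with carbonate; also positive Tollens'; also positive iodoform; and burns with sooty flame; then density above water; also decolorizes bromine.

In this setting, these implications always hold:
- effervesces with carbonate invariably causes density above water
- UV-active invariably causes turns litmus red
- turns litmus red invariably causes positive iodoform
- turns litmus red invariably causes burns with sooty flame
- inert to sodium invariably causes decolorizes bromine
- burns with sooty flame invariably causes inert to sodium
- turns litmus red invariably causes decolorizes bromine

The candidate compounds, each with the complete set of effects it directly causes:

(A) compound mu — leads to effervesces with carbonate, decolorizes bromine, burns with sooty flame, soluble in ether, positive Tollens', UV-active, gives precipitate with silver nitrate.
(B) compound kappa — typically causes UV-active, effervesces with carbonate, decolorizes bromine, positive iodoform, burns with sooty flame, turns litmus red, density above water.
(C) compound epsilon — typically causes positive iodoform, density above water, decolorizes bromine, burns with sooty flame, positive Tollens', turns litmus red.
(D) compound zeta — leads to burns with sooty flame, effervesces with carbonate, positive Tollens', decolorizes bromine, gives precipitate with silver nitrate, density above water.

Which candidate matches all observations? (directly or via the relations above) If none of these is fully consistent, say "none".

A

Testing each hypothesis:
(A) compound mu — turns litmus red yes (by UV-active → turns litmus red); effervesces with carbonate yes; positive Tollens' yes; positive iodoform yes (by UV-active → turns litmus red → positive iodoform); burns with sooty flame yes; density above water yes (by effervesces with carbonate → density above water); decolorizes bromine yes
(B) compound kappa — turns litmus red yes; effervesces with carbonate yes; positive Tollens' NO; positive iodoform yes; burns with sooty flame yes; density above water yes; decolorizes bromine yes
(C) compound epsilon — does not account for effervesces with carbonate
(D) compound zeta — turns litmus red NO; effervesces with carbonate yes; positive Tollens' yes; positive iodoform NO; burns with sooty flame yes; density above water yes; decolorizes bromine yes
(A) alone accounts for all the evidence.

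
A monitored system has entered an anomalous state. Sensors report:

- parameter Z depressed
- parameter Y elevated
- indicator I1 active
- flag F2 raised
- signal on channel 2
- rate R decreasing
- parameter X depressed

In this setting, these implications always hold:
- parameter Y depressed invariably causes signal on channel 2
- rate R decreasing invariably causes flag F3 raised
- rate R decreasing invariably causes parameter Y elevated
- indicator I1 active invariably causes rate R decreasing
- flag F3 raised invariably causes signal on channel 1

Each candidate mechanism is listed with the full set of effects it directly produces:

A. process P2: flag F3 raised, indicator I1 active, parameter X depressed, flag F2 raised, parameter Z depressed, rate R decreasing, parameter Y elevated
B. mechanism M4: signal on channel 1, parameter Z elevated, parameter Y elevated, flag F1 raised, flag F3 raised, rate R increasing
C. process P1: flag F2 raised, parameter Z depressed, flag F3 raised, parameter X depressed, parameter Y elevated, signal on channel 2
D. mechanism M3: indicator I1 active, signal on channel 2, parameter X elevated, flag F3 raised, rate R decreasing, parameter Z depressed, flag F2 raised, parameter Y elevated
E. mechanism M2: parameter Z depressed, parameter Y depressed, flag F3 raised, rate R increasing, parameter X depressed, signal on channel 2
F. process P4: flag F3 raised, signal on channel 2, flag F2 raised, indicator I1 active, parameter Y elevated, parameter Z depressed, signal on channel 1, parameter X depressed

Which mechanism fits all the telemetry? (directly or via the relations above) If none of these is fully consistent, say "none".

Testing each hypothesis:
(A) process P2 — parameter Z depressed match; parameter Y elevated match; indicator I1 active match; flag F2 raised match; signal on channel 2 miss; rate R decreasing match; parameter X depressed match
(B) mechanism M4 — parameter Z depressed miss; parameter Y elevated match; indicator I1 active miss; flag F2 raised miss; signal on channel 2 miss; rate R decreasing miss; parameter X depressed miss
(C) process P1 — does not account for indicator I1 active, rate R decreasing
(D) mechanism M3 — fails on parameter X depressed (predicts parameter X elevated, not parameter X depressed)
(E) mechanism M2 — fails on parameter Y elevated, indicator I1 active, flag F2 raised, rate R decreasing (predicts parameter Y depressed, not parameter Y elevated; predicts rate R increasing, not rate R decreasing)
(F) process P4 — parameter Z depressed match; parameter Y elevated match; indicator I1 active match; flag F2 raised match; signal on channel 2 match; rate R decreasing match (by indicator I1 active → rate R decreasing); parameter X depressed match
(F) is the only candidate with no mismatches.

F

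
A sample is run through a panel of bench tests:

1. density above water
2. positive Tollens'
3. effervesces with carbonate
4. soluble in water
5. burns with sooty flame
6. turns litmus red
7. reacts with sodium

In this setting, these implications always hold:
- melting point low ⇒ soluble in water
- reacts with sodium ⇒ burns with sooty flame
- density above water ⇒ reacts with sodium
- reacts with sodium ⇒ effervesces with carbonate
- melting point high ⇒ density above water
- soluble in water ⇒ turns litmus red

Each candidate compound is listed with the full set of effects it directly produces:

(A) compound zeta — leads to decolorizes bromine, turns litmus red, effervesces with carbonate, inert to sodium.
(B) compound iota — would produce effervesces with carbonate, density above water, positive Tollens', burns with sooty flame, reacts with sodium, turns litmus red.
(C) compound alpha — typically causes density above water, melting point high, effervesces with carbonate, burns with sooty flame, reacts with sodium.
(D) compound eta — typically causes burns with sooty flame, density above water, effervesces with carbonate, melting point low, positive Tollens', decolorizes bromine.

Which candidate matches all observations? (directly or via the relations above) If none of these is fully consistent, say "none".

Testing each hypothesis:
(A) compound zeta — fails on density above water, positive Tollens', soluble in water, burns with sooty flame, reacts with sodium (predicts inert to sodium, not reacts with sodium)
(B) compound iota — density above water ✓; positive Tollens' ✓; effervesces with carbonate ✓; soluble in water ✗; burns with sooty flame ✓; turns litmus red ✓; reacts with sodium ✓
(C) compound alpha — density above water ✓; positive Tollens' ✗; effervesces with carbonate ✓; soluble in water ✗; burns with sooty flame ✓; turns litmus red ✗; reacts with sodium ✓
(D) compound eta — density above water ✓; positive Tollens' ✓; effervesces with carbonate ✓; soluble in water ✓ (through melting point low → soluble in water); burns with sooty flame ✓; turns litmus red ✓ (through melting point low → soluble in water → turns litmus red); reacts with sodium ✓ (through density above water → reacts with sodium)
Only (D) is consistent with every observation.

D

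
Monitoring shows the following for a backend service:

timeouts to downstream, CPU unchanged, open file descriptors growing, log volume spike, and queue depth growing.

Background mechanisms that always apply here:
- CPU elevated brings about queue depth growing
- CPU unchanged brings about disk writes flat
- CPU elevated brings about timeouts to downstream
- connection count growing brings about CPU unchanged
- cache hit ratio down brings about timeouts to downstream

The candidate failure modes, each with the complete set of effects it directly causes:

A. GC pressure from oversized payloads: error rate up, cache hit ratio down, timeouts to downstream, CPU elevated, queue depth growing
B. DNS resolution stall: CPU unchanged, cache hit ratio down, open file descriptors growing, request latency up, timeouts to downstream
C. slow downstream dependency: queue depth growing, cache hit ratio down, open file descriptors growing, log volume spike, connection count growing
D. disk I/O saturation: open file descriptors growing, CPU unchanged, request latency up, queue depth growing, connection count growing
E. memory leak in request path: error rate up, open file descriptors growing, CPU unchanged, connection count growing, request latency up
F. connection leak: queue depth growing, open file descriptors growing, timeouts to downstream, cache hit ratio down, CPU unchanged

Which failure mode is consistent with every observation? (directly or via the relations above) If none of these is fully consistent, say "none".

C

Checking each candidate against the observations:
(A) GC pressure from oversized payloads — timeouts to downstream +; CPU unchanged -; open file descriptors growing -; log volume spike -; queue depth growing +
(B) DNS resolution stall — timeouts to downstream +; CPU unchanged +; open file descriptors growing +; log volume spike -; queue depth growing -
(C) slow downstream dependency — accounts for every observation (timeouts to downstream via cache hit ratio down → timeouts to downstream)
(D) disk I/O saturation — does not account for timeouts to downstream, log volume spike
(E) memory leak in request path — timeouts to downstream -; CPU unchanged +; open file descriptors growing +; log volume spike -; queue depth growing -
(F) connection leak — timeouts to downstream +; CPU unchanged +; open file descriptors growing +; log volume spike -; queue depth growing +
(C) is the only candidate with no mismatches.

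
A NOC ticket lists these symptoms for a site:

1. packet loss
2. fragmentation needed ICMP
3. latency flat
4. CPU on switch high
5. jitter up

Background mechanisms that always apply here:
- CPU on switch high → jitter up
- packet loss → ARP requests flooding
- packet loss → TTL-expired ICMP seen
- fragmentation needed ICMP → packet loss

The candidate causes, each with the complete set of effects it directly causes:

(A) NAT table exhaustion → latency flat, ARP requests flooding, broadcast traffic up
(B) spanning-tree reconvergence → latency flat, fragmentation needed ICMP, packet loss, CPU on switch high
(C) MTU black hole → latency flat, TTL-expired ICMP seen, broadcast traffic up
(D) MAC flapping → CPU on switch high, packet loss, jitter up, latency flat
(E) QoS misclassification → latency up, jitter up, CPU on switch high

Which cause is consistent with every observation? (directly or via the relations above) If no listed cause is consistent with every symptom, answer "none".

Per-candidate check:
(A) NAT table exhaustion — packet loss miss; fragmentation needed ICMP miss; latency flat match; CPU on switch high miss; jitter up miss
(B) spanning-tree reconvergence — packet loss match; fragmentation needed ICMP match; latency flat match; CPU on switch high match; jitter up match (through CPU on switch high → jitter up)
(C) MTU black hole — does not account for packet loss, fragmentation needed ICMP, CPU on switch high, jitter up
(D) MAC flapping — packet loss match; fragmentation needed ICMP miss; latency flat match; CPU on switch high match; jitter up match
(E) QoS misclassification — packet loss miss; fragmentation needed ICMP miss; latency flat miss; CPU on switch high match; jitter up match
(B) alone accounts for all the evidence.

B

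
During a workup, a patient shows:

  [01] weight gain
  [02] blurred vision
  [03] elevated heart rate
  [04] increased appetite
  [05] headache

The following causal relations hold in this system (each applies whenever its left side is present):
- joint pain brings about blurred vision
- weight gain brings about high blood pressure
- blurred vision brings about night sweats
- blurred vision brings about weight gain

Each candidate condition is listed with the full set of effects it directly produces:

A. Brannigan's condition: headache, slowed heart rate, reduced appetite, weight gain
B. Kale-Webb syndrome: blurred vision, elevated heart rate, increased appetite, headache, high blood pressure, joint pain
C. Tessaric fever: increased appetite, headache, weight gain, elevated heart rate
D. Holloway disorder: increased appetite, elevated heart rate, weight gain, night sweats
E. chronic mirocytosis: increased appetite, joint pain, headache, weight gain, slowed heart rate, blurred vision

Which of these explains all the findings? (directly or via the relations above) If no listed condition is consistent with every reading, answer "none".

Testing each hypothesis:
(A) Brannigan's condition — weight gain ✓; blurred vision ✗; elevated heart rate ✗; increased appetite ✗; headache ✓
(B) Kale-Webb syndrome — weight gain ✓ (by blurred vision → weight gain); blurred vision ✓; elevated heart rate ✓; increased appetite ✓; headache ✓
(C) Tessaric fever — weight gain ✓; blurred vision ✗; elevated heart rate ✓; increased appetite ✓; headache ✓
(D) Holloway disorder — does not account for blurred vision, headache
(E) chronic mirocytosis — weight gain ✓; blurred vision ✓; elevated heart rate ✗; increased appetite ✓; headache ✓
(B) alone accounts for all the evidence.

B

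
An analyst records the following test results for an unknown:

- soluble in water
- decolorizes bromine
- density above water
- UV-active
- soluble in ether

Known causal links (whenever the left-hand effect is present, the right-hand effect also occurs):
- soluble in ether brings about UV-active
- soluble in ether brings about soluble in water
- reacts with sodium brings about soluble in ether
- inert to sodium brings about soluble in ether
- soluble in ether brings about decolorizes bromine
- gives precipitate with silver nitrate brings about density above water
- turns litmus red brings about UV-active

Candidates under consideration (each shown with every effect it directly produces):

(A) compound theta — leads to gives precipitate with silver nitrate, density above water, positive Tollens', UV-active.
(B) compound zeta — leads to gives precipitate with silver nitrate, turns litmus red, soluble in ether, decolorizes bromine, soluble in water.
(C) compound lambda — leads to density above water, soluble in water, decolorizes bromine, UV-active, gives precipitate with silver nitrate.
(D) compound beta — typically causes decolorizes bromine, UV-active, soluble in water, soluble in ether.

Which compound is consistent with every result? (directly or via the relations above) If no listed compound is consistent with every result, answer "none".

B

For each candidate, compare predicted effects to what was observed:
(A) compound theta — soluble in water ✗; decolorizes bromine ✗; density above water ✓; UV-active ✓; soluble in ether ✗
(B) compound zeta — soluble in water ✓; decolorizes bromine ✓; density above water ✓ (by gives precipitate with silver nitrate → density above water); UV-active ✓ (by soluble in ether → UV-active); soluble in ether ✓
(C) compound lambda — soluble in water ✓; decolorizes bromine ✓; density above water ✓; UV-active ✓; soluble in ether ✗
(D) compound beta — does not account for density above water
(B) alone accounts for all the evidence.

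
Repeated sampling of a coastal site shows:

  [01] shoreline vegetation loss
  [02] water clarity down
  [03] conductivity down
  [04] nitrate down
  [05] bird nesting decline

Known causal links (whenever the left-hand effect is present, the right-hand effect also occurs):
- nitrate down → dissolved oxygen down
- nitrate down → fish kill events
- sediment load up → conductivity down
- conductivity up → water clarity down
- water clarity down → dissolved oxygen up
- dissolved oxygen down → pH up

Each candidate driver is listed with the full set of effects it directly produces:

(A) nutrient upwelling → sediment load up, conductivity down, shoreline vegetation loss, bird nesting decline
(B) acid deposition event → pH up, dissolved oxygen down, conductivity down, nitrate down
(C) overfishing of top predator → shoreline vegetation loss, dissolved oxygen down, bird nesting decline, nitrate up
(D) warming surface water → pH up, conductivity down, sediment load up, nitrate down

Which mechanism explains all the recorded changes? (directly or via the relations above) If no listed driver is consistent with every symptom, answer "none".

none

Checking each candidate against the observations:
(A) nutrient upwelling — shoreline vegetation loss ✓; water clarity down ✗; conductivity down ✓; nitrate down ✗; bird nesting decline ✓
(B) acid deposition event — does not account for shoreline vegetation loss, water clarity down, bird nesting decline
(C) overfishing of top predator — fails on water clarity down, conductivity down, nitrate down (predicts nitrate up, not nitrate down)
(D) warming surface water — does not account for shoreline vegetation loss, water clarity down, bird nesting decline
Every candidate fails on at least one observation.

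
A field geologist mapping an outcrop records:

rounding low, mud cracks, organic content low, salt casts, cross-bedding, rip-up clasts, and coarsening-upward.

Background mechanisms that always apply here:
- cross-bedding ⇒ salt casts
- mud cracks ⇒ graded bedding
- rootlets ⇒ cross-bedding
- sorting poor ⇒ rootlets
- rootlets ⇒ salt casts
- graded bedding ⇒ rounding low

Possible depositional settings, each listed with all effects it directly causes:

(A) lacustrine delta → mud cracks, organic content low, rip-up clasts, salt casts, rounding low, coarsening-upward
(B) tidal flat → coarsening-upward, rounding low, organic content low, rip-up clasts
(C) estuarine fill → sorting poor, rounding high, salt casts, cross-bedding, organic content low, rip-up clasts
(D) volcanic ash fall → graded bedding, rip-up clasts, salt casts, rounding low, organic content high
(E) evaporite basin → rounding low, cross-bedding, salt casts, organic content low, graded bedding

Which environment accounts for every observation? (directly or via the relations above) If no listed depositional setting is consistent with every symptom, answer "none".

Testing each hypothesis:
(A) lacustrine delta — does not account for cross-bedding
(B) tidal flat — rounding low match; mud cracks miss; organic content low match; salt casts miss; cross-bedding miss; rip-up clasts match; coarsening-upward match
(C) estuarine fill — fails on rounding low, mud cracks, coarsening-upward (predicts rounding high, not rounding low)
(D) volcanic ash fall — fails on mud cracks, organic content low, cross-bedding, coarsening-upward (predicts organic content high, not organic content low)
(E) evaporite basin — rounding low match; mud cracks miss; organic content low match; salt casts match; cross-bedding match; rip-up clasts miss; coarsening-upward miss
No candidate is consistent with all observations.

none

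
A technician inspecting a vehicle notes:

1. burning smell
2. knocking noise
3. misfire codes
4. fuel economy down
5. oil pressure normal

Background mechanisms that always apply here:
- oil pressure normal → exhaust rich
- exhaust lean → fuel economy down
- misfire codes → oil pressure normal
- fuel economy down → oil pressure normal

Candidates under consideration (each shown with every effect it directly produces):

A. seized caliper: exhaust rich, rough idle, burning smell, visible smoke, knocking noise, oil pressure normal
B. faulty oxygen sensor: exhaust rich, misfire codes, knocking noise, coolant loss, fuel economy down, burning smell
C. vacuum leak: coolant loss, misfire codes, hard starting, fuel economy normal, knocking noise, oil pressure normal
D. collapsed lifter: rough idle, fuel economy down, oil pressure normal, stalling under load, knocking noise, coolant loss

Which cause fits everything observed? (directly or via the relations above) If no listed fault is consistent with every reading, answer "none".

B

Per-candidate check:
(A) seized caliper — burning smell match; knocking noise match; misfire codes miss; fuel economy down miss; oil pressure normal match
(B) faulty oxygen sensor — accounts for every observation (oil pressure normal by fuel economy down → oil pressure normal)
(C) vacuum leak — fails on burning smell, fuel economy down (predicts fuel economy normal, not fuel economy down)
(D) collapsed lifter — does not account for burning smell, misfire codes
Only (B) is consistent with every observation.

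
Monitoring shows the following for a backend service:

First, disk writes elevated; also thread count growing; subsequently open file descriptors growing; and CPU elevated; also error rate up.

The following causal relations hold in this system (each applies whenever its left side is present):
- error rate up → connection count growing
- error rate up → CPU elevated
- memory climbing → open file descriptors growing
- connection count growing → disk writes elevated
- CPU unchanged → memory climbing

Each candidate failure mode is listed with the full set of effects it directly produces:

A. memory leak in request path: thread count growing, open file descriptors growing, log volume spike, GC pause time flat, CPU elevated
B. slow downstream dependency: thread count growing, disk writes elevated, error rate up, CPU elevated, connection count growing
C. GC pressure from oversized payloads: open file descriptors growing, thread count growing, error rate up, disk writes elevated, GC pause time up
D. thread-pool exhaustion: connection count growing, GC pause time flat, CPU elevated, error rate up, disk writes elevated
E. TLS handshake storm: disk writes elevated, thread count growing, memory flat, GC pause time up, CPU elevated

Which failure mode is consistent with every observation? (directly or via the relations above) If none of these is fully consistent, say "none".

C

Per-candidate check:
(A) memory leak in request path — disk writes elevated -; thread count growing +; open file descriptors growing +; CPU elevated +; error rate up -
(B) slow downstream dependency — disk writes elevated +; thread count growing +; open file descriptors growing -; CPU elevated +; error rate up +
(C) GC pressure from oversized payloads — accounts for every observation (CPU elevated via error rate up → CPU elevated)
(D) thread-pool exhaustion — does not account for thread count growing, open file descriptors growing
(E) TLS handshake storm — does not account for open file descriptors growing, error rate up
(C) is the only candidate with no mismatches.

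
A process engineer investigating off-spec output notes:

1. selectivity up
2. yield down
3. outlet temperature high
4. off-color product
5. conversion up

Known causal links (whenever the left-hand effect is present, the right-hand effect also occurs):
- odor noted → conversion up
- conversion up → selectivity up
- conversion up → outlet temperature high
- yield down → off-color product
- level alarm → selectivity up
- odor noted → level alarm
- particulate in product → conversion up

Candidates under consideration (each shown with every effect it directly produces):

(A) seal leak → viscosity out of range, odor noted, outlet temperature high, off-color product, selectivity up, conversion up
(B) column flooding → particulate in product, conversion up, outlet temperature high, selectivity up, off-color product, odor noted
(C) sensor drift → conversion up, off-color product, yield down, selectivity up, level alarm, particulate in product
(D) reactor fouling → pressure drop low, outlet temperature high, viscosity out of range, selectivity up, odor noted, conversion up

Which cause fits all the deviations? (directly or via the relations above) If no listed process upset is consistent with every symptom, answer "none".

C

For each candidate, compare predicted effects to what was observed:
(A) seal leak — selectivity up yes; yield down NO; outlet temperature high yes; off-color product yes; conversion up yes
(B) column flooding — selectivity up yes; yield down NO; outlet temperature high yes; off-color product yes; conversion up yes
(C) sensor drift — accounts for every observation (outlet temperature high by conversion up → outlet temperature high)
(D) reactor fouling — selectivity up yes; yield down NO; outlet temperature high yes; off-color product NO; conversion up yes
(C) alone accounts for all the evidence.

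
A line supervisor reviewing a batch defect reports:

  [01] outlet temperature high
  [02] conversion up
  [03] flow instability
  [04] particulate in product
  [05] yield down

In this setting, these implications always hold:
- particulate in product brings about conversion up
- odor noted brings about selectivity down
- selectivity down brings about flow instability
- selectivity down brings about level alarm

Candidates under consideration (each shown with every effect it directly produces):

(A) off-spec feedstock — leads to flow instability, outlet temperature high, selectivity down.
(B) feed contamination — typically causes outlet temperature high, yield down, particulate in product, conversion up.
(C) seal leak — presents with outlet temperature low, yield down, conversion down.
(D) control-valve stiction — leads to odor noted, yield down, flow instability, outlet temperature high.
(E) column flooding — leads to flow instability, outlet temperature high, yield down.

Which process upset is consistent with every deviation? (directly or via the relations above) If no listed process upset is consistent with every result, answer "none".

For each candidate, compare predicted effects to what was observed:
(A) off-spec feedstock — outlet temperature high yes; conversion up NO; flow instability yes; particulate in product NO; yield down NO
(B) feed contamination — outlet temperature high yes; conversion up yes; flow instability NO; particulate in product yes; yield down yes
(C) seal leak — outlet temperature high NO; conversion up NO; flow instability NO; particulate in product NO; yield down yes
(D) control-valve stiction — does not account for conversion up, particulate in product
(E) column flooding — does not account for conversion up, particulate in product
None of the listed candidates fits everything.

none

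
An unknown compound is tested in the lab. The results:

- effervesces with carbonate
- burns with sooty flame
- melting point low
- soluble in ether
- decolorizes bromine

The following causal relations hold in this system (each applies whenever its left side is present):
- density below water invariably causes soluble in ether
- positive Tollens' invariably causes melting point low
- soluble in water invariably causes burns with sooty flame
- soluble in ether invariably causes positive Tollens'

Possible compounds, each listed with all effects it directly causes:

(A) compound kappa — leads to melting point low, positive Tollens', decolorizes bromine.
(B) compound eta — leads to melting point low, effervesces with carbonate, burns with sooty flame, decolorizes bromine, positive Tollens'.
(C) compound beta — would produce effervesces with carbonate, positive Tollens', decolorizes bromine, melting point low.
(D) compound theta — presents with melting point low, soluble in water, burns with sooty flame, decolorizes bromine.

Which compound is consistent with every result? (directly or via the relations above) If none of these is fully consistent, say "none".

none

Checking each candidate against the observations:
(A) compound kappa — effervesces with carbonate ✗; burns with sooty flame ✗; melting point low ✓; soluble in ether ✗; decolorizes bromine ✓
(B) compound eta — effervesces with carbonate ✓; burns with sooty flame ✓; melting point low ✓; soluble in ether ✗; decolorizes bromine ✓
(C) compound beta — effervesces with carbonate ✓; burns with sooty flame ✗; melting point low ✓; soluble in ether ✗; decolorizes bromine ✓
(D) compound theta — effervesces with carbonate ✗; burns with sooty flame ✓; melting point low ✓; soluble in ether ✗; decolorizes bromine ✓
No candidate is consistent with all observations.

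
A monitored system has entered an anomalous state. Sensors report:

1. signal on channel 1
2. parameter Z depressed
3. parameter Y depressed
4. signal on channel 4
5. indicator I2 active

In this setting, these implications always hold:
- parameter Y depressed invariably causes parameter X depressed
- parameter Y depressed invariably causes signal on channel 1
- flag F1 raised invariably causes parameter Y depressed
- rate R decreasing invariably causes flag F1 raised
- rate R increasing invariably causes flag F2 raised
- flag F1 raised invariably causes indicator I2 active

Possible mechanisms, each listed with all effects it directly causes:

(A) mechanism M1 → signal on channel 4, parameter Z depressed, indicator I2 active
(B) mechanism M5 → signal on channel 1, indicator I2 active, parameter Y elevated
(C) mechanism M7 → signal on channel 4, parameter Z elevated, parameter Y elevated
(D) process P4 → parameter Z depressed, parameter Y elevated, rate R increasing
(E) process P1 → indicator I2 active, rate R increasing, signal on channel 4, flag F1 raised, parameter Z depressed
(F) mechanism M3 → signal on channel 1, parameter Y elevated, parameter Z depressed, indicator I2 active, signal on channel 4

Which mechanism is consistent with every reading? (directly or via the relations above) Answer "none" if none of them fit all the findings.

E

Per-candidate check:
(A) mechanism M1 — signal on channel 1 ✗; parameter Z depressed ✓; parameter Y depressed ✗; signal on channel 4 ✓; indicator I2 active ✓
(B) mechanism M5 — fails on parameter Z depressed, parameter Y depressed, signal on channel 4 (predicts parameter Y elevated, not parameter Y depressed)
(C) mechanism M7 — fails on signal on channel 1, parameter Z depressed, parameter Y depressed, indicator I2 active (predicts parameter Z elevated, not parameter Z depressed; predicts parameter Y elevated, not parameter Y depressed)
(D) process P4 — signal on channel 1 ✗; parameter Z depressed ✓; parameter Y depressed ✗; signal on channel 4 ✗; indicator I2 active ✗
(E) process P1 — signal on channel 1 ✓ (via flag F1 raised → parameter Y depressed → signal on channel 1); parameter Z depressed ✓; parameter Y depressed ✓ (via flag F1 raised → parameter Y depressed); signal on channel 4 ✓; indicator I2 active ✓
(F) mechanism M3 — signal on channel 1 ✓; parameter Z depressed ✓; parameter Y depressed ✗; signal on channel 4 ✓; indicator I2 active ✓
Only (E) is consistent with every observation.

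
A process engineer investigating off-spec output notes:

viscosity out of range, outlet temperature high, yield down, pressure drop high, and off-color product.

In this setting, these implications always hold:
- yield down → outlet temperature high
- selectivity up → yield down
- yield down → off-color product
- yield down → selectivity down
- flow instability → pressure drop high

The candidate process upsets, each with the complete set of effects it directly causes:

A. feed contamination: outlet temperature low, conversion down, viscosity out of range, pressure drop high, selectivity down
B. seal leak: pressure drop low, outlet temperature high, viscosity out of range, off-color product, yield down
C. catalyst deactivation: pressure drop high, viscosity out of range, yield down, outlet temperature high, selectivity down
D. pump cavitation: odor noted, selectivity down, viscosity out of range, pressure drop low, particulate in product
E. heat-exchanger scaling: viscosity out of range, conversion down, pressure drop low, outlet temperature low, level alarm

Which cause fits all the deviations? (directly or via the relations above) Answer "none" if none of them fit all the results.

C

Checking each candidate against the observations:
(A) feed contamination — fails on outlet temperature high, yield down, off-color product (predicts outlet temperature low, not outlet temperature high)
(B) seal leak — viscosity out of range yes; outlet temperature high yes; yield down yes; pressure drop high NO; off-color product yes
(C) catalyst deactivation — viscosity out of range yes; outlet temperature high yes; yield down yes; pressure drop high yes; off-color product yes (via yield down → off-color product)
(D) pump cavitation — viscosity out of range yes; outlet temperature high NO; yield down NO; pressure drop high NO; off-color product NO
(E) heat-exchanger scaling — viscosity out of range yes; outlet temperature high NO; yield down NO; pressure drop high NO; off-color product NO
(C) alone accounts for all the evidence.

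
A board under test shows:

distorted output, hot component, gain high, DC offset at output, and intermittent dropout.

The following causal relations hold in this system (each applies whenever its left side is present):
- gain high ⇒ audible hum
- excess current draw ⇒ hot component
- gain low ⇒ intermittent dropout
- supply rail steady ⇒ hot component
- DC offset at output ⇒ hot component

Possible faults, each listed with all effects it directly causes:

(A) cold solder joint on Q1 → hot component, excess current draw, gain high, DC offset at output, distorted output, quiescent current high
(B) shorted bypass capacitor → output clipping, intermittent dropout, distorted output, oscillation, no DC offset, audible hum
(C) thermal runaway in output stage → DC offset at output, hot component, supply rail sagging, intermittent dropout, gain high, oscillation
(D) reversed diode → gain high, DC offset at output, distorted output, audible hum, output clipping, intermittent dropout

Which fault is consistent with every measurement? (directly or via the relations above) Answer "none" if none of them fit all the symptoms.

D

Checking each candidate against the observations:
(A) cold solder joint on Q1 — does not account for intermittent dropout
(B) shorted bypass capacitor — distorted output match; hot component miss; gain high miss; DC offset at output miss; intermittent dropout match
(C) thermal runaway in output stage — distorted output miss; hot component match; gain high match; DC offset at output match; intermittent dropout match
(D) reversed diode — distorted output match; hot component match (by DC offset at output → hot component); gain high match; DC offset at output match; intermittent dropout match
Only (D) is consistent with every observation.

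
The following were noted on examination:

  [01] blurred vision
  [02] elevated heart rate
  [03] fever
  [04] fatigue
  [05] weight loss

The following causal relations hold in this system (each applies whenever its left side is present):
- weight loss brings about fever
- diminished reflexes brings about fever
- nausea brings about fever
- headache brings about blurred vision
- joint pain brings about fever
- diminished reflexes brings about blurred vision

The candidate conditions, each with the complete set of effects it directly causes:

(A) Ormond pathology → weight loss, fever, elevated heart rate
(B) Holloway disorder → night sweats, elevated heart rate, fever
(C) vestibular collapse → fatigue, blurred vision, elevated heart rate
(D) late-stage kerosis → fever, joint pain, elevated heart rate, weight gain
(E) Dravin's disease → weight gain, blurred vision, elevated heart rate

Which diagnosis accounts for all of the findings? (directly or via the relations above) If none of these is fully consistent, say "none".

none

Testing each hypothesis:
(A) Ormond pathology — blurred vision NO; elevated heart rate yes; fever yes; fatigue NO; weight loss yes
(B) Holloway disorder — blurred vision NO; elevated heart rate yes; fever yes; fatigue NO; weight loss NO
(C) vestibular collapse — blurred vision yes; elevated heart rate yes; fever NO; fatigue yes; weight loss NO
(D) late-stage kerosis — blurred vision NO; elevated heart rate yes; fever yes; fatigue NO; weight loss NO
(E) Dravin's disease — blurred vision yes; elevated heart rate yes; fever NO; fatigue NO; weight loss NO
No candidate is consistent with all observations.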